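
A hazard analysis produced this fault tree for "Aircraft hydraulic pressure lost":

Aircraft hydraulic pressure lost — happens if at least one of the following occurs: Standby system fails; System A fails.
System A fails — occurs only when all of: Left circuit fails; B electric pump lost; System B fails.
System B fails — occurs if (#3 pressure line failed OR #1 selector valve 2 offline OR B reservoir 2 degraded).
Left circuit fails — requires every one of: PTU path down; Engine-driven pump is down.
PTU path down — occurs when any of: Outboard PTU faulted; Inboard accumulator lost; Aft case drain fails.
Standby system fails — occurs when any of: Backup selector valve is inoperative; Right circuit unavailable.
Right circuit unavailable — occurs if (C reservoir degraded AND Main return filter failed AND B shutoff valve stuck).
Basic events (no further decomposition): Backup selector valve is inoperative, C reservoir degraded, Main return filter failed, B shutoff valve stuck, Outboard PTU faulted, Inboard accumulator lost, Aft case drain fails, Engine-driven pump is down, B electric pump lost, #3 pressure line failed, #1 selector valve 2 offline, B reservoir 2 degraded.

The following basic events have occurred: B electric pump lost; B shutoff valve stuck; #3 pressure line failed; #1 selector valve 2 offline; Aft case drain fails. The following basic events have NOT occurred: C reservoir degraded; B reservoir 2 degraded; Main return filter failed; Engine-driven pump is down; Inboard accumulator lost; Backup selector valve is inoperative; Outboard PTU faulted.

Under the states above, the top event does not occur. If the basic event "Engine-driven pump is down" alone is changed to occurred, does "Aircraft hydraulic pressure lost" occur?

Yes

Counterfactual: set "Engine-driven pump is down" to occurred.
Right circuit unavailable [AND]: C reservoir degraded=not, Main return filter failed=not, B shutoff valve stuck=occurs → not all inputs occur → does not occur.
Standby system fails [OR]: Backup selector valve is inoperative=not, Right circuit unavailable=not → no input occurs → does not occur.
PTU path down [OR]: Outboard PTU faulted=not, Inboard accumulator lost=not, Aft case drain fails=occurs → at least one input occurs → occurs.
Left circuit fails [AND]: PTU path down=occurs, Engine-driven pump is down=occurs → all inputs occur → occurs.
System B fails [OR]: #3 pressure line failed=occurs, #1 selector valve 2 offline=occurs, B reservoir 2 degraded=not → at least one input occurs → occurs.
System A fails [AND]: Left circuit fails=occurs, B electric pump lost=occurs, System B fails=occurs → all inputs occur → occurs.
Aircraft hydraulic pressure lost [OR]: Standby system fails=not, System A fails=occurs → at least one input occurs → occurs.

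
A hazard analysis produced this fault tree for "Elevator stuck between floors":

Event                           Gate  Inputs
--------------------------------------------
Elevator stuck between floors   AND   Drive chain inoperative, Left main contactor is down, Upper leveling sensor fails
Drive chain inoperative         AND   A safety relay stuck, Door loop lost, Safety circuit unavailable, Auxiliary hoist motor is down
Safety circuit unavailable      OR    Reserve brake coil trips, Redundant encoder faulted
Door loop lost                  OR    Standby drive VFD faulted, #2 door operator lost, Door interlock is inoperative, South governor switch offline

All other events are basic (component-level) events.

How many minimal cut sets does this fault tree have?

Door loop lost [OR]: union of children's cut sets → 4 cut set(s).
Safety circuit unavailable [OR]: union of children's cut sets → 2 cut set(s).
Drive chain inoperative [AND]: one cut set from each child combined → 1 × 4 × 2 × 1 = 8 cut set(s).
Elevator stuck between floors [AND]: one cut set from each child combined → 8 × 1 × 1 = 8 cut set(s).
Minimal cut sets: {A safety relay stuck, Auxiliary hoist motor is down, Left main contactor is down, Reserve brake coil trips, Standby drive VFD faulted, Upper leveling sensor fails}; {A safety relay stuck, Auxiliary hoist motor is down, Left main contactor is down, Redundant encoder faulted, Standby drive VFD faulted, Upper leveling sensor fails}; {#2 door operator lost, A safety relay stuck, Auxiliary hoist motor is down, Left main contactor is down, Reserve brake coil trips, Upper leveling sensor fails}; {#2 door operator lost, A safety relay stuck, Auxiliary hoist motor is down, Left main contactor is down, Redundant encoder faulted, Upper leveling sensor fails}; {A safety relay stuck, Auxiliary hoist motor is down, Door interlock is inoperative, Left main contactor is down, Reserve brake coil trips, Upper leveling sensor fails}; {A safety relay stuck, Auxiliary hoist motor is down, Door interlock is inoperative, Left main contactor is down, Redundant encoder faulted, Upper leveling sensor fails}; {A safety relay stuck, Auxiliary hoist motor is down, Left main contactor is down, Reserve brake coil trips, South governor switch offline, Upper leveling sensor fails}; {A safety relay stuck, Auxiliary hoist motor is down, Left main contactor is down, Redundant encoder faulted, South governor switch offline, Upper leveling sensor fails}.

8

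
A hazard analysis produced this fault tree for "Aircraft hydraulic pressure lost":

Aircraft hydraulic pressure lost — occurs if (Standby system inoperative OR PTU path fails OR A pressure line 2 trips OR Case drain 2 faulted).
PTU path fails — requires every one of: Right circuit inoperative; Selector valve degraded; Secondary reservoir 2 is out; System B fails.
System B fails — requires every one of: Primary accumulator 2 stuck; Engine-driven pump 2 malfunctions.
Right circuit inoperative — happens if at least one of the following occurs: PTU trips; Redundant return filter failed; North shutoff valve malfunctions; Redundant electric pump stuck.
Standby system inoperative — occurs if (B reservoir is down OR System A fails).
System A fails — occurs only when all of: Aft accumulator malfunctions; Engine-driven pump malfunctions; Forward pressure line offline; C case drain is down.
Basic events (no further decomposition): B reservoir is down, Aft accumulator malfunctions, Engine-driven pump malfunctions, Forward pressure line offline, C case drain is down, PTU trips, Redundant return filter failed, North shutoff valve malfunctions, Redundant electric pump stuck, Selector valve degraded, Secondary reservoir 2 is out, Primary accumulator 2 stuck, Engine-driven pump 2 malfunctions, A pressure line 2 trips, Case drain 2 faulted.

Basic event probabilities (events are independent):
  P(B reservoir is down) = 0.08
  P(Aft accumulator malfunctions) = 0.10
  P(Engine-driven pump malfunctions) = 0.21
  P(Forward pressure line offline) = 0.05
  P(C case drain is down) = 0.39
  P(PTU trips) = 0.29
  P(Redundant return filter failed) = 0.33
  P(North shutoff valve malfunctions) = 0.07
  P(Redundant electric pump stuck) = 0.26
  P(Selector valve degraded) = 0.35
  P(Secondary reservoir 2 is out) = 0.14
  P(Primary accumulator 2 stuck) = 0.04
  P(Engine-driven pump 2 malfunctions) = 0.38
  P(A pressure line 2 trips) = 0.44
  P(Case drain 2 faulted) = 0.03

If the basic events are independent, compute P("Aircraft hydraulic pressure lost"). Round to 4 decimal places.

P(System A fails) [AND] = 0.10 × 0.21 × 0.05 × 0.39 = 0.000410
P(Standby system inoperative) [OR] = 1 − (1−0.08) × (1−0.000410) = 0.080377
P(Right circuit inoperative) [OR] = 1 − (1−0.29) × (1−0.33) × (1−0.07) × (1−0.26) = 0.672623
P(System B fails) [AND] = 0.04 × 0.38 = 0.015200
P(PTU path fails) [AND] = 0.672623 × 0.35 × 0.14 × 0.015200 = 0.000501
P(Aircraft hydraulic pressure lost) [OR] = 1 − (1−0.080377) × (1−0.000501) × (1−0.44) × (1−0.03) = 0.500711
Rounded to 4 decimal places: P(Aircraft hydraulic pressure lost) ≈ 0.5007.

0.5007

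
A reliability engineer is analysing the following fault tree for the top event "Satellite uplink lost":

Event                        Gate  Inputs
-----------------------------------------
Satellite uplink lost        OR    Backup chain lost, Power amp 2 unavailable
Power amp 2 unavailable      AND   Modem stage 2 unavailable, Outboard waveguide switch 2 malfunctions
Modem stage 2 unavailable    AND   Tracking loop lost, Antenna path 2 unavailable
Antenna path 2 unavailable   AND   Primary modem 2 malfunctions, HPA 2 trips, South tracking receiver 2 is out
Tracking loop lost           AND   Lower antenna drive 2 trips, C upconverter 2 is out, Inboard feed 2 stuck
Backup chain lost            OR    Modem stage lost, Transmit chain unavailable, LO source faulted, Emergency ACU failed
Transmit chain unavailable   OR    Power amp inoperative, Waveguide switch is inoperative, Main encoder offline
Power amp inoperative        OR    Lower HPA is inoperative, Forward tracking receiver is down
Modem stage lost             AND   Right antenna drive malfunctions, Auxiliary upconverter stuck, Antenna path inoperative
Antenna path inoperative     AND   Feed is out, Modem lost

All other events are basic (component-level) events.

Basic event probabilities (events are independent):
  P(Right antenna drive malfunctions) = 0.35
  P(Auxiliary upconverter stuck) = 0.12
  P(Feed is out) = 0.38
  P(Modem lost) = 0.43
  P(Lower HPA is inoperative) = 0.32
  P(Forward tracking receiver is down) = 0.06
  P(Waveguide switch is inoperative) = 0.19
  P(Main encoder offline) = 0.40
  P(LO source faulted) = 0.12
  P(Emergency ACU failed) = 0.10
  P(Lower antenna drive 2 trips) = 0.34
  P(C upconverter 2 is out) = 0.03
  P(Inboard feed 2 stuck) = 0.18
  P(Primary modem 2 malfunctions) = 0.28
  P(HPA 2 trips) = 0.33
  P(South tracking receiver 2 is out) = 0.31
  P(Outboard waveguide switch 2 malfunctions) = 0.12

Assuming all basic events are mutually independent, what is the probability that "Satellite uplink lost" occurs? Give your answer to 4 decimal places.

P(Antenna path inoperative) [AND] = 0.38 × 0.43 = 0.163400
P(Modem stage lost) [AND] = 0.35 × 0.12 × 0.163400 = 0.006863
P(Power amp inoperative) [OR] = 1 − (1−0.32) × (1−0.06) = 0.360800
P(Transmit chain unavailable) [OR] = 1 − (1−0.360800) × (1−0.19) × (1−0.40) = 0.689349
P(Backup chain lost) [OR] = 1 − (1−0.006863) × (1−0.689349) × (1−0.12) × (1−0.10) = 0.755653
P(Tracking loop lost) [AND] = 0.34 × 0.03 × 0.18 = 0.001836
P(Antenna path 2 unavailable) [AND] = 0.28 × 0.33 × 0.31 = 0.028644
P(Modem stage 2 unavailable) [AND] = 0.001836 × 0.028644 = 0.000053
P(Power amp 2 unavailable) [AND] = 0.000053 × 0.12 = 0.000006
P(Satellite uplink lost) [OR] = 1 − (1−0.755653) × (1−0.000006) = 0.755654
Rounded to 4 decimal places: P(Satellite uplink lost) ≈ 0.7557.

0.7557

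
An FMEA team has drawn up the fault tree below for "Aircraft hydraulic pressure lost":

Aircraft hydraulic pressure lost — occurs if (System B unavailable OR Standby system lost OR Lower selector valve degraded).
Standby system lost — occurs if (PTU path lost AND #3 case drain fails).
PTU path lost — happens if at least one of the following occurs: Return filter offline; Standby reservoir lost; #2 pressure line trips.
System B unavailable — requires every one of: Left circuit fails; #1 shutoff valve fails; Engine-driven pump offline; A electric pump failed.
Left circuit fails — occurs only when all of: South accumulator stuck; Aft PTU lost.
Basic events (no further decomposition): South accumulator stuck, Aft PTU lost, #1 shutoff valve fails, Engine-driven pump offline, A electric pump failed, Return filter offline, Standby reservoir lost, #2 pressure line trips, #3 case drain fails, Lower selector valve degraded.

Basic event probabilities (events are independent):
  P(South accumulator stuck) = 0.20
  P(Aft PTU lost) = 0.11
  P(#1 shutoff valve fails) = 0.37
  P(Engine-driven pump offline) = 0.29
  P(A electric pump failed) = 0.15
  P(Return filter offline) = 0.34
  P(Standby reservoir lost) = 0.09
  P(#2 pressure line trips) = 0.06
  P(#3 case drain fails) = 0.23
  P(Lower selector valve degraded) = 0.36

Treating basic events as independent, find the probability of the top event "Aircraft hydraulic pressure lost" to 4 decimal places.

P(Left circuit fails) [AND] = 0.20 × 0.11 = 0.022000
P(System B unavailable) [AND] = 0.022000 × 0.37 × 0.29 × 0.15 = 0.000354
P(PTU path lost) [OR] = 1 − (1−0.34) × (1−0.09) × (1−0.06) = 0.435436
P(Standby system lost) [AND] = 0.435436 × 0.23 = 0.100150
P(Aircraft hydraulic pressure lost) [OR] = 1 − (1−0.000354) × (1−0.100150) × (1−0.36) = 0.424300
Rounded to 4 decimal places: P(Aircraft hydraulic pressure lost) ≈ 0.4243.

0.4243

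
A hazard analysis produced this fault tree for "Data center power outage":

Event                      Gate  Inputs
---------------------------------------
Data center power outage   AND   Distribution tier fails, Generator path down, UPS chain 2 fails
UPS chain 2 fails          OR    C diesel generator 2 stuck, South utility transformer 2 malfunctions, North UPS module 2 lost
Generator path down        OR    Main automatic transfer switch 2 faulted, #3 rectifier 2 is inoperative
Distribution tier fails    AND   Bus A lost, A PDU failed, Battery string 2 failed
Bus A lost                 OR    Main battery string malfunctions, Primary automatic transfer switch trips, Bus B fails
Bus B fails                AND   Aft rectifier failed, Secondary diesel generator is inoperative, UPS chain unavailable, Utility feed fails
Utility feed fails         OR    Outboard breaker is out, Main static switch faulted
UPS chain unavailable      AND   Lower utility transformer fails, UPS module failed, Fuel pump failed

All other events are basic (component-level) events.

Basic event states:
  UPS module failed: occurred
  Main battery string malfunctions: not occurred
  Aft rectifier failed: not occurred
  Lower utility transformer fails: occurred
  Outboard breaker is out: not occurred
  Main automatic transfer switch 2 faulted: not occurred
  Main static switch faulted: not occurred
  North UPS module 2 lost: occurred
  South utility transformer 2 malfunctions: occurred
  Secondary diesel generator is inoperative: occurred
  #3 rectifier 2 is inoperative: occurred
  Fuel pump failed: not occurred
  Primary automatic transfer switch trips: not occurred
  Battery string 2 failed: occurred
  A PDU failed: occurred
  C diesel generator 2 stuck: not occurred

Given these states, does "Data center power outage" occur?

No

UPS chain unavailable [AND]: Lower utility transformer fails=occurs, UPS module failed=occurs, Fuel pump failed=not → not all inputs occur → does not occur.
Utility feed fails [OR]: Outboard breaker is out=not, Main static switch faulted=not → no input occurs → does not occur.
Bus B fails [AND]: Aft rectifier failed=not, Secondary diesel generator is inoperative=occurs, UPS chain unavailable=not, Utility feed fails=not → not all inputs occur → does not occur.
Bus A lost [OR]: Main battery string malfunctions=not, Primary automatic transfer switch trips=not, Bus B fails=not → no input occurs → does not occur.
Distribution tier fails [AND]: Bus A lost=not, A PDU failed=occurs, Battery string 2 failed=occurs → not all inputs occur → does not occur.
Generator path down [OR]: Main automatic transfer switch 2 faulted=not, #3 rectifier 2 is inoperative=occurs → at least one input occurs → occurs.
UPS chain 2 fails [OR]: C diesel generator 2 stuck=not, South utility transformer 2 malfunctions=occurs, North UPS module 2 lost=occurs → at least one input occurs → occurs.
Data center power outage [AND]: Distribution tier fails=not, Generator path down=occurs, UPS chain 2 fails=occurs → not all inputs occur → does not occur.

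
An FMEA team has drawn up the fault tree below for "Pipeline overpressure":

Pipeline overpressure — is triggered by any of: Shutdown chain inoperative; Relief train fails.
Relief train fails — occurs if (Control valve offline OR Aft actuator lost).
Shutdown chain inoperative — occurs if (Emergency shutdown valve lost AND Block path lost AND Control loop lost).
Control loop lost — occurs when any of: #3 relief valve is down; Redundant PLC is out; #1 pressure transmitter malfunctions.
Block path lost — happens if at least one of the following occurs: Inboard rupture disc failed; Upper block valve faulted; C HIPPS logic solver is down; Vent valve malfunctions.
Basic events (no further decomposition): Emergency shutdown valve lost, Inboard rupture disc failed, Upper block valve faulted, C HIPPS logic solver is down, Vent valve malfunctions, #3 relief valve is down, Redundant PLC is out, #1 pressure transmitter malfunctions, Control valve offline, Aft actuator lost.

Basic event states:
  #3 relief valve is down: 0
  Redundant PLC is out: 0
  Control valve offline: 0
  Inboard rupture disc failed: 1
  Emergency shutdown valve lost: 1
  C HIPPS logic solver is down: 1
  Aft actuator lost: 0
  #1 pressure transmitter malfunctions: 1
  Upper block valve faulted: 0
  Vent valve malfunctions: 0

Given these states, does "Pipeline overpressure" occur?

Yes

Block path lost [OR]: Inboard rupture disc failed=occurs, Upper block valve faulted=not, C HIPPS logic solver is down=occurs, Vent valve malfunctions=not → at least one input occurs → occurs.
Control loop lost [OR]: #3 relief valve is down=not, Redundant PLC is out=not, #1 pressure transmitter malfunctions=occurs → at least one input occurs → occurs.
Shutdown chain inoperative [AND]: Emergency shutdown valve lost=occurs, Block path lost=occurs, Control loop lost=occurs → all inputs occur → occurs.
Relief train fails [OR]: Control valve offline=not, Aft actuator lost=not → no input occurs → does not occur.
Pipeline overpressure [OR]: Shutdown chain inoperative=occurs, Relief train fails=not → at least one input occurs → occurs.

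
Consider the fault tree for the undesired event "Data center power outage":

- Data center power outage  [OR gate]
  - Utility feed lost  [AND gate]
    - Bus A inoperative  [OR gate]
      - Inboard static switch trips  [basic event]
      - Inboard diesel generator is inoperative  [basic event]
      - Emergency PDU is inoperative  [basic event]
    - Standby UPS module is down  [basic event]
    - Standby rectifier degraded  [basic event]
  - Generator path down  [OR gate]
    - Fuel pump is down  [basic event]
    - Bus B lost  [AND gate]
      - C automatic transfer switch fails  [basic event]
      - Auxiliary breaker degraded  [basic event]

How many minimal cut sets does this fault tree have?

5

Bus A inoperative [OR]: union of children's cut sets → 3 cut set(s).
Utility feed lost [AND]: one cut set from each child combined → 3 × 1 × 1 = 3 cut set(s).
Bus B lost [AND]: one cut set from each child combined → 1 × 1 = 1 cut set(s).
Generator path down [OR]: union of children's cut sets → 2 cut set(s).
Data center power outage [OR]: union of children's cut sets → 5 cut set(s).
Minimal cut sets: {Inboard static switch trips, Standby UPS module is down, Standby rectifier degraded}; {Inboard diesel generator is inoperative, Standby UPS module is down, Standby rectifier degraded}; {Emergency PDU is inoperative, Standby UPS module is down, Standby rectifier degraded}; {Fuel pump is down}; {Auxiliary breaker degraded, C automatic transfer switch fails}.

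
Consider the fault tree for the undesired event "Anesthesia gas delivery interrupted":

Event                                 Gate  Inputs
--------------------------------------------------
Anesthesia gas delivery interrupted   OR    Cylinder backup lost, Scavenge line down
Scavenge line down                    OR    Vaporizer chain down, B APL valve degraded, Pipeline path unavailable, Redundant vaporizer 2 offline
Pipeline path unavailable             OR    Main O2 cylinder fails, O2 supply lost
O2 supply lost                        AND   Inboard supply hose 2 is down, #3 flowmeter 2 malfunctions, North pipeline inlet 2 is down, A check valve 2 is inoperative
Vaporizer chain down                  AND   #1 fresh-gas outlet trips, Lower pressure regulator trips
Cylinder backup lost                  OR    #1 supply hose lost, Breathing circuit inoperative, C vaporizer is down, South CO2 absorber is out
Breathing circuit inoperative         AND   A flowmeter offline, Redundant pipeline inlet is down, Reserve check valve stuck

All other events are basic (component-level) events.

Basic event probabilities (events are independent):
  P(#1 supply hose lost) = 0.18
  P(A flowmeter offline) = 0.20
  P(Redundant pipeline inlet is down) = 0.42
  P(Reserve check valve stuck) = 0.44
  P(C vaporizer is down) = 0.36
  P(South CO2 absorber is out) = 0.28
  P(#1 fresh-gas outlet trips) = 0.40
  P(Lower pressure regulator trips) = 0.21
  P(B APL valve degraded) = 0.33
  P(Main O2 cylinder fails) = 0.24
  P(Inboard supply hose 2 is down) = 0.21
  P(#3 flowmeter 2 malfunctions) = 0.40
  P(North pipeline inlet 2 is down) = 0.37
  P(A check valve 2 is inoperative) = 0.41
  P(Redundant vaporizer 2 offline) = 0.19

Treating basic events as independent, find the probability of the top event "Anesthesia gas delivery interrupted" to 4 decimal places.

0.8643

P(Breathing circuit inoperative) [AND] = 0.20 × 0.42 × 0.44 = 0.036960
P(Cylinder backup lost) [OR] = 1 − (1−0.18) × (1−0.036960) × (1−0.36) × (1−0.28) = 0.636110
P(Vaporizer chain down) [AND] = 0.40 × 0.21 = 0.084000
P(O2 supply lost) [AND] = 0.21 × 0.40 × 0.37 × 0.41 = 0.012743
P(Pipeline path unavailable) [OR] = 1 − (1−0.24) × (1−0.012743) = 0.249685
P(Scavenge line down) [OR] = 1 − (1−0.084000) × (1−0.33) × (1−0.249685) × (1−0.19) = 0.627009
P(Anesthesia gas delivery interrupted) [OR] = 1 − (1−0.636110) × (1−0.627009) = 0.864272
Rounded to 4 decimal places: P(Anesthesia gas delivery interrupted) ≈ 0.8643.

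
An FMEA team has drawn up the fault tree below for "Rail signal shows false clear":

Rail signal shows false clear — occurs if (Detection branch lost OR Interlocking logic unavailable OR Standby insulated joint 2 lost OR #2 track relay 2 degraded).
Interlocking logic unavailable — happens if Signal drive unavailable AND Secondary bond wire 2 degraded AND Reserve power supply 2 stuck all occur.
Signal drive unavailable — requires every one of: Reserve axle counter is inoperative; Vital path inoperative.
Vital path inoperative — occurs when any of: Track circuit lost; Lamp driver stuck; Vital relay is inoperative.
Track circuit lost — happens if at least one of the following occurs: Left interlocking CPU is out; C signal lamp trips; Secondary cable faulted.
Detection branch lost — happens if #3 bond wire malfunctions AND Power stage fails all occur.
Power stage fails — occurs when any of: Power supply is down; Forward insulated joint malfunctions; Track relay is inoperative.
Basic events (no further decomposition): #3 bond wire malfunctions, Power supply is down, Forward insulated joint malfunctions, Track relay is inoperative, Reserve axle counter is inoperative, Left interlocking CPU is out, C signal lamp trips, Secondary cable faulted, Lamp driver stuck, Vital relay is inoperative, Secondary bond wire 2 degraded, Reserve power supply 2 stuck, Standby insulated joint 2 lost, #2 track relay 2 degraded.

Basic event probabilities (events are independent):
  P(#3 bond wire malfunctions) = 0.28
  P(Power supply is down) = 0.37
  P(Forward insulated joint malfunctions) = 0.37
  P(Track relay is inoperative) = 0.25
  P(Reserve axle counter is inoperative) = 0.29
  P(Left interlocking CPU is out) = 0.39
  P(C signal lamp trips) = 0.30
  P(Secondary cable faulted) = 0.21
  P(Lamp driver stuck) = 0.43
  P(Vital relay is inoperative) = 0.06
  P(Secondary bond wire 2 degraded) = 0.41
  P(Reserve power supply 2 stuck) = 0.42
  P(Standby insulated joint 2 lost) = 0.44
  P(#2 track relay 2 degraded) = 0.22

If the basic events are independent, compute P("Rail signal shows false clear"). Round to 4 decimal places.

0.6635

P(Power stage fails) [OR] = 1 − (1−0.37) × (1−0.37) × (1−0.25) = 0.702325
P(Detection branch lost) [AND] = 0.28 × 0.702325 = 0.196651
P(Track circuit lost) [OR] = 1 − (1−0.39) × (1−0.30) × (1−0.21) = 0.662670
P(Vital path inoperative) [OR] = 1 − (1−0.662670) × (1−0.43) × (1−0.06) = 0.819259
P(Signal drive unavailable) [AND] = 0.29 × 0.819259 = 0.237585
P(Interlocking logic unavailable) [AND] = 0.237585 × 0.41 × 0.42 = 0.040912
P(Rail signal shows false clear) [OR] = 1 − (1−0.196651) × (1−0.040912) × (1−0.44) × (1−0.22) = 0.663453
Rounded to 4 decimal places: P(Rail signal shows false clear) ≈ 0.6635.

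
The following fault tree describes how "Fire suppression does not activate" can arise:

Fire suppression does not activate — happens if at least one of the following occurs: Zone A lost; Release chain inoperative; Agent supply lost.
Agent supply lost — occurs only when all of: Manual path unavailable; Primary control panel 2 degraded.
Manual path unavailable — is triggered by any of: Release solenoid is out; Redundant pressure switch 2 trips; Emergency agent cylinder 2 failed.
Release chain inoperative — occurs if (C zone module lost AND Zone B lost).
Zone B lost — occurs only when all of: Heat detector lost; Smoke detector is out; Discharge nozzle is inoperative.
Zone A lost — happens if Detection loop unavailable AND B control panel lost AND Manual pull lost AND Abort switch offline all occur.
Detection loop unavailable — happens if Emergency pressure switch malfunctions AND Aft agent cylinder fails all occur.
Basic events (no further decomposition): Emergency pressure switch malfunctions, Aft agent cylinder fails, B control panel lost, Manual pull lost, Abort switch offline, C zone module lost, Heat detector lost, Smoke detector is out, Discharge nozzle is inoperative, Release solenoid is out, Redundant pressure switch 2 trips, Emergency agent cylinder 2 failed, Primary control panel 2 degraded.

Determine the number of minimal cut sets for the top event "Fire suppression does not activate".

5

Detection loop unavailable [AND]: one cut set from each child combined → 1 × 1 = 1 cut set(s).
Zone A lost [AND]: one cut set from each child combined → 1 × 1 × 1 × 1 = 1 cut set(s).
Zone B lost [AND]: one cut set from each child combined → 1 × 1 × 1 = 1 cut set(s).
Release chain inoperative [AND]: one cut set from each child combined → 1 × 1 = 1 cut set(s).
Manual path unavailable [OR]: union of children's cut sets → 3 cut set(s).
Agent supply lost [AND]: one cut set from each child combined → 3 × 1 = 3 cut set(s).
Fire suppression does not activate [OR]: union of children's cut sets → 5 cut set(s).
Minimal cut sets: {Abort switch offline, Aft agent cylinder fails, B control panel lost, Emergency pressure switch malfunctions, Manual pull lost}; {C zone module lost, Discharge nozzle is inoperative, Heat detector lost, Smoke detector is out}; {Primary control panel 2 degraded, Release solenoid is out}; {Primary control panel 2 degraded, Redundant pressure switch 2 trips}; {Emergency agent cylinder 2 failed, Primary control panel 2 degraded}.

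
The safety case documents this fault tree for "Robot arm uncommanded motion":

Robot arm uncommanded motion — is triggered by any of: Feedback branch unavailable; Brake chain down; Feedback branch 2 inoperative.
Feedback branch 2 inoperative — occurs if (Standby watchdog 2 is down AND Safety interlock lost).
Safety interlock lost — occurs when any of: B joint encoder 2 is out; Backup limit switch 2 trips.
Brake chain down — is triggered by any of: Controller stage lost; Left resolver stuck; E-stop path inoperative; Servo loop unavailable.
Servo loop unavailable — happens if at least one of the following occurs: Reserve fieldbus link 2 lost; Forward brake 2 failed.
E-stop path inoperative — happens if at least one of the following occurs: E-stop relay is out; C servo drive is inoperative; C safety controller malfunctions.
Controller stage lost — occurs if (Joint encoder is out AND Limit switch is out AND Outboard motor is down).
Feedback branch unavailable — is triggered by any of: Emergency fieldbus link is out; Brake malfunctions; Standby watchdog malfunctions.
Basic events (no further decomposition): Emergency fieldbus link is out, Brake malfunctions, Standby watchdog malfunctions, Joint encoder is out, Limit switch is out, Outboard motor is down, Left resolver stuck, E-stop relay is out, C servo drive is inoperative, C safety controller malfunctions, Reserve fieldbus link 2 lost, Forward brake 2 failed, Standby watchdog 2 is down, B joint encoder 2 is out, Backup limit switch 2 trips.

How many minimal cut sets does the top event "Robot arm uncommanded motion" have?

12

Feedback branch unavailable [OR]: union of children's cut sets → 3 cut set(s).
Controller stage lost [AND]: one cut set from each child combined → 1 × 1 × 1 = 1 cut set(s).
E-stop path inoperative [OR]: union of children's cut sets → 3 cut set(s).
Servo loop unavailable [OR]: union of children's cut sets → 2 cut set(s).
Brake chain down [OR]: union of children's cut sets → 7 cut set(s).
Safety interlock lost [OR]: union of children's cut sets → 2 cut set(s).
Feedback branch 2 inoperative [AND]: one cut set from each child combined → 1 × 2 = 2 cut set(s).
Robot arm uncommanded motion [OR]: union of children's cut sets → 12 cut set(s).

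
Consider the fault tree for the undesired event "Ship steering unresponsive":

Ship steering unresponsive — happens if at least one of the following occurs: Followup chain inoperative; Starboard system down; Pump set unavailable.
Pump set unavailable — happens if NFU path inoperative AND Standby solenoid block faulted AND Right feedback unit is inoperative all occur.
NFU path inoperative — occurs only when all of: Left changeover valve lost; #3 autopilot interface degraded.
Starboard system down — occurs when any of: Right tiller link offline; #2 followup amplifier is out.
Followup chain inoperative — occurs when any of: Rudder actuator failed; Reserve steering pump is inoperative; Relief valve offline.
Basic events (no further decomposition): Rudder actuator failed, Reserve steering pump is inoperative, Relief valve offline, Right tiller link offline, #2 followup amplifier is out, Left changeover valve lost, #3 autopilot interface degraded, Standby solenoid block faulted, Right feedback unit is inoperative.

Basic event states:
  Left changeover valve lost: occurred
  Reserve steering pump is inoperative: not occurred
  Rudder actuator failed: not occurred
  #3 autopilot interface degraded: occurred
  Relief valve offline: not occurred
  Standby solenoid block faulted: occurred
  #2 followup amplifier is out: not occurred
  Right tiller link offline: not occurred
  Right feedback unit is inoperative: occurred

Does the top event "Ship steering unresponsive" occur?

Yes

Followup chain inoperative [OR]: Rudder actuator failed=not, Reserve steering pump is inoperative=not, Relief valve offline=not → no input occurs → does not occur.
Starboard system down [OR]: Right tiller link offline=not, #2 followup amplifier is out=not → no input occurs → does not occur.
NFU path inoperative [AND]: Left changeover valve lost=occurs, #3 autopilot interface degraded=occurs → all inputs occur → occurs.
Pump set unavailable [AND]: NFU path inoperative=occurs, Standby solenoid block faulted=occurs, Right feedback unit is inoperative=occurs → all inputs occur → occurs.
Ship steering unresponsive [OR]: Followup chain inoperative=not, Starboard system down=not, Pump set unavailable=occurs → at least one input occurs → occurs.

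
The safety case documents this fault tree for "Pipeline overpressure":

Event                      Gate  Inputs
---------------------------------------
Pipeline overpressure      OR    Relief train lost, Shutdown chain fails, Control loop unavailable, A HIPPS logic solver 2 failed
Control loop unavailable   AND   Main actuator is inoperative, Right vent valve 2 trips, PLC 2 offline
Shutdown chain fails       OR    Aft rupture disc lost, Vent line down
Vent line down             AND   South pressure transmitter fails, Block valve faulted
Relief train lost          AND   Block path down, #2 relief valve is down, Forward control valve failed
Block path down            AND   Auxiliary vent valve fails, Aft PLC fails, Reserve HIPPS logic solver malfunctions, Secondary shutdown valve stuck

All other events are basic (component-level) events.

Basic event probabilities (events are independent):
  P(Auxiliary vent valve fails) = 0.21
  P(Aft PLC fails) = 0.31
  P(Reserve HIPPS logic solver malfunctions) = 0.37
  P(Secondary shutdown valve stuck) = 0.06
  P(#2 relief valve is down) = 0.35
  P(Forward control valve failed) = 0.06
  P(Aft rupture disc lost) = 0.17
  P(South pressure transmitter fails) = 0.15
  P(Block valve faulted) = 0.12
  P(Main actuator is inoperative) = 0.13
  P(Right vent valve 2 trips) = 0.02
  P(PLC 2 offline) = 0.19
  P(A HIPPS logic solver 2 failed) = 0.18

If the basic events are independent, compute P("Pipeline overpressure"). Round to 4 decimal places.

0.3320

P(Block path down) [AND] = 0.21 × 0.31 × 0.37 × 0.06 = 0.001445
P(Relief train lost) [AND] = 0.001445 × 0.35 × 0.06 = 0.000030
P(Vent line down) [AND] = 0.15 × 0.12 = 0.018000
P(Shutdown chain fails) [OR] = 1 − (1−0.17) × (1−0.018000) = 0.184940
P(Control loop unavailable) [AND] = 0.13 × 0.02 × 0.19 = 0.000494
P(Pipeline overpressure) [OR] = 1 − (1−0.000030) × (1−0.184940) × (1−0.000494) × (1−0.18) = 0.332001
Rounded to 4 decimal places: P(Pipeline overpressure) ≈ 0.3320.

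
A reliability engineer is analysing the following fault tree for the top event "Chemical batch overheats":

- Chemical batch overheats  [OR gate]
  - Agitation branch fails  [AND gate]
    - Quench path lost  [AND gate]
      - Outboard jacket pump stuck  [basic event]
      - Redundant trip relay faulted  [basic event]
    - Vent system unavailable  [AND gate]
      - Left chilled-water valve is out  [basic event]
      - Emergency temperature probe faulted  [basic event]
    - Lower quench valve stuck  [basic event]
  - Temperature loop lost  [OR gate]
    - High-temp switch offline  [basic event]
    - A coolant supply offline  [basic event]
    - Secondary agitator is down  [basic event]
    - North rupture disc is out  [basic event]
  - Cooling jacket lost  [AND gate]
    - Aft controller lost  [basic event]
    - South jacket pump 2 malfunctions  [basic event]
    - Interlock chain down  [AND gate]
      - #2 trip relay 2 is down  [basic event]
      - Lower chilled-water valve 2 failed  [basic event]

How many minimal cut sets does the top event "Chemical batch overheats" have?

6

Quench path lost [AND]: one cut set from each child combined → 1 × 1 = 1 cut set(s).
Vent system unavailable [AND]: one cut set from each child combined → 1 × 1 = 1 cut set(s).
Agitation branch fails [AND]: one cut set from each child combined → 1 × 1 × 1 = 1 cut set(s).
Temperature loop lost [OR]: union of children's cut sets → 4 cut set(s).
Interlock chain down [AND]: one cut set from each child combined → 1 × 1 = 1 cut set(s).
Cooling jacket lost [AND]: one cut set from each child combined → 1 × 1 × 1 = 1 cut set(s).
Chemical batch overheats [OR]: union of children's cut sets → 6 cut set(s).
Minimal cut sets: {Emergency temperature probe faulted, Left chilled-water valve is out, Lower quench valve stuck, Outboard jacket pump stuck, Redundant trip relay faulted}; {High-temp switch offline}; {A coolant supply offline}; {Secondary agitator is down}; {North rupture disc is out}; {#2 trip relay 2 is down, Aft controller lost, Lower chilled-water valve 2 failed, South jacket pump 2 malfunctions}.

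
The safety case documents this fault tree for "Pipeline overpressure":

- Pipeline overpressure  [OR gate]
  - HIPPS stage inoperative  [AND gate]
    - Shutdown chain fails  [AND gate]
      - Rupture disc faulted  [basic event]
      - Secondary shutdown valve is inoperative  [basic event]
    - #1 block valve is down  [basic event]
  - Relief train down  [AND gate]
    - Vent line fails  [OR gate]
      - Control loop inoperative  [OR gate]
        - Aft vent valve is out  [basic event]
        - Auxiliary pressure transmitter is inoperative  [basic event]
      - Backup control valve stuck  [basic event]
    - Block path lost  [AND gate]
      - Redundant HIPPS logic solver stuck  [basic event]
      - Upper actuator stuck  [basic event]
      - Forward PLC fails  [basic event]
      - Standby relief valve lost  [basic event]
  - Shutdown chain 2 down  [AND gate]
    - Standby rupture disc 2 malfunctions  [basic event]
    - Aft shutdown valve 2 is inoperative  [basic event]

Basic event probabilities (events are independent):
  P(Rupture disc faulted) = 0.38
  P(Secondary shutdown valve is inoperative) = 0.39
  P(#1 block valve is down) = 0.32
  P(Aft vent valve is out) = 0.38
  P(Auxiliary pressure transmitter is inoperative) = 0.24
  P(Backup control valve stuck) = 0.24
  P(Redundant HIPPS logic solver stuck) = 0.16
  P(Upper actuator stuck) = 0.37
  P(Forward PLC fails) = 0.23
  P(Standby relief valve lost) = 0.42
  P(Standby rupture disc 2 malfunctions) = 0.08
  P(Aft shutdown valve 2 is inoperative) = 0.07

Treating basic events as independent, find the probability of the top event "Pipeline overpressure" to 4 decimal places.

0.0562

P(Shutdown chain fails) [AND] = 0.38 × 0.39 = 0.148200
P(HIPPS stage inoperative) [AND] = 0.148200 × 0.32 = 0.047424
P(Control loop inoperative) [OR] = 1 − (1−0.38) × (1−0.24) = 0.528800
P(Vent line fails) [OR] = 1 − (1−0.528800) × (1−0.24) = 0.641888
P(Block path lost) [AND] = 0.16 × 0.37 × 0.23 × 0.42 = 0.005719
P(Relief train down) [AND] = 0.641888 × 0.005719 = 0.003671
P(Shutdown chain 2 down) [AND] = 0.08 × 0.07 = 0.005600
P(Pipeline overpressure) [OR] = 1 − (1−0.047424) × (1−0.003671) × (1−0.005600) = 0.056236
Rounded to 4 decimal places: P(Pipeline overpressure) ≈ 0.0562.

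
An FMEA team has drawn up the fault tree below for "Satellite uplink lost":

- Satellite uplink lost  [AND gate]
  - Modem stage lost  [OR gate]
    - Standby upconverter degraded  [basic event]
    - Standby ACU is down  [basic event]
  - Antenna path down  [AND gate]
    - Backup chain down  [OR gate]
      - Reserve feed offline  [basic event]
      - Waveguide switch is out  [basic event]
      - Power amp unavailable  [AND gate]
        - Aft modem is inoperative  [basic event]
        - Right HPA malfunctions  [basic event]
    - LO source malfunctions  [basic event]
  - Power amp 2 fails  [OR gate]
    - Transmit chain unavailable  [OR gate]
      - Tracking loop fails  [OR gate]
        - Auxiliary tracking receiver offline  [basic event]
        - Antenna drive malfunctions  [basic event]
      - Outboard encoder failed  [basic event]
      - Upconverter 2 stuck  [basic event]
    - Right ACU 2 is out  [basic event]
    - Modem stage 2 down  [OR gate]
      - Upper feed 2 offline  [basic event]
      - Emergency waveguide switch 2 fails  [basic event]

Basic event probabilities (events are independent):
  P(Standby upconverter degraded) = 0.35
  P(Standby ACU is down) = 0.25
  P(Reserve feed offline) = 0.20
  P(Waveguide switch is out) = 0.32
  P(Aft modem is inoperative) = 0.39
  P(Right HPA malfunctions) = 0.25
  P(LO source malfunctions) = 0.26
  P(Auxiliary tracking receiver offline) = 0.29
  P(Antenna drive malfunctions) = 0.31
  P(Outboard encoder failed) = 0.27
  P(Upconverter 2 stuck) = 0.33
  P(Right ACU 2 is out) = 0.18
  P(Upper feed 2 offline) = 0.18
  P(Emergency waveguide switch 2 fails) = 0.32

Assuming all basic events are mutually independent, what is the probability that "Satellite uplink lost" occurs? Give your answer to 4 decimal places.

0.0604

P(Modem stage lost) [OR] = 1 − (1−0.35) × (1−0.25) = 0.512500
P(Power amp unavailable) [AND] = 0.39 × 0.25 = 0.097500
P(Backup chain down) [OR] = 1 − (1−0.20) × (1−0.32) × (1−0.097500) = 0.509040
P(Antenna path down) [AND] = 0.509040 × 0.26 = 0.132350
P(Tracking loop fails) [OR] = 1 − (1−0.29) × (1−0.31) = 0.510100
P(Transmit chain unavailable) [OR] = 1 − (1−0.510100) × (1−0.27) × (1−0.33) = 0.760390
P(Modem stage 2 down) [OR] = 1 − (1−0.18) × (1−0.32) = 0.442400
P(Power amp 2 fails) [OR] = 1 − (1−0.760390) × (1−0.18) × (1−0.442400) = 0.890443
P(Satellite uplink lost) [AND] = 0.512500 × 0.132350 × 0.890443 = 0.060398
Rounded to 4 decimal places: P(Satellite uplink lost) ≈ 0.0604.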